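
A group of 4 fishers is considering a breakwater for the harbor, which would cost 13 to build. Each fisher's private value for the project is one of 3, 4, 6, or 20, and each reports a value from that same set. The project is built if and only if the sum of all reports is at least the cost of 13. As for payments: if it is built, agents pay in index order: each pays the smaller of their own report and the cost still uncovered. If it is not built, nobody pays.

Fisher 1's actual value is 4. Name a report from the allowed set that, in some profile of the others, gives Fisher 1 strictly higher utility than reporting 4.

Suppose Fisher 2 reports 3, Fisher 3 reports 3 and Fisher 4 reports 4.
Report 4: project built, pays 4, utility 4 - 4 = 0.
Report 3: project built, pays 3, utility 4 - 3 = 1.
So reporting 3 beats truth here (1 > 0).

3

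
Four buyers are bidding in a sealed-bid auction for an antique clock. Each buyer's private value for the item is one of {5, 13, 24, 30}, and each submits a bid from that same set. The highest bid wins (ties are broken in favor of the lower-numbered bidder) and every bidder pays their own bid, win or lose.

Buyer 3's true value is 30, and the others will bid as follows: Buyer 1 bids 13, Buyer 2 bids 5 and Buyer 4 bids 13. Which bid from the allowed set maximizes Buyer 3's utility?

Bid 5: loses but pays 5, utility -5.
Bid 13: loses but pays 13, utility -13.
Bid 24: wins, pays 24, utility 30 - 24 = 6.
Bid 30: wins, pays 30, utility 30 - 30 = 0.
The best choice is 24 with utility 6.

24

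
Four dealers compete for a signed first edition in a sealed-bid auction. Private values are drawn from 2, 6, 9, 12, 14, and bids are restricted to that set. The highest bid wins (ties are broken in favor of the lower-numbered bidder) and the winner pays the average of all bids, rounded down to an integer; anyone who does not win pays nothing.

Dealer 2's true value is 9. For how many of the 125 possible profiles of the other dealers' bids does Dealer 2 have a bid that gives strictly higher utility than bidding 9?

Others bid (2, 2, 12): truth gives 0; bid 12 gives 2 > 0. Violating.
Others bid (2, 2, 14): truth gives 0; bid 14 gives 1 > 0. Violating.
Others bid (2, 6, 12): truth gives 0; bid 12 gives 1 > 0. Violating.
Others bid (2, 9, 12): truth gives 0; bid 12 gives 1 > 0. Violating.
Others bid (2, 2, 2): truth gives 6; no alternative beats it.
Others bid (2, 2, 6): truth gives 5; no alternative beats it.
(Checking all 125 profiles: 21 have a profitable deviation, 104 do not.)

21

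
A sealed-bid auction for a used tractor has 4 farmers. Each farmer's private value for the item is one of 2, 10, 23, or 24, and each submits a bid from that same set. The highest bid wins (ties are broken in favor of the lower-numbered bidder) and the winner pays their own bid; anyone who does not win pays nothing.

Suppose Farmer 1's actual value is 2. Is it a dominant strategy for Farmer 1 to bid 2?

Check each profile of the others' bids and compare truth against every alternative bid.
Others bid (2, 2, 2): truth gives 0, best alternative gives -8.
Others bid (2, 2, 10): truth gives 0, best alternative gives -8.
Others bid (2, 10, 2): truth gives 0, best alternative gives -8.
Others bid (2, 10, 10): truth gives 0, best alternative gives -8.
Others bid (10, 2, 2): truth gives 0, best alternative gives -8.
Others bid (10, 2, 10): truth gives 0, best alternative gives -8.
(Remaining 58 profiles checked similarly; truth is weakly best in each.)
In every case the truthful bid is at least as good as any alternative, so it is a dominant strategy.

Yes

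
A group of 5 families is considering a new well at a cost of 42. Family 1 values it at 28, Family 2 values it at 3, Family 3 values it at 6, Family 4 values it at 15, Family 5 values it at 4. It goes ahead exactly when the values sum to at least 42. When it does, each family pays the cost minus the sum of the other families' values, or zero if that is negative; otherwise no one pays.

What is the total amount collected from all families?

Total value 56 ≥ cost 42, so it is built.
Family 1: others sum to 28; max(0, 42 - 28) = 14.
Family 2: others sum to 53; max(0, 42 - 53) = 0.
Family 3: others sum to 50; max(0, 42 - 50) = 0.
Family 4: others sum to 41; max(0, 42 - 41) = 1.
Family 5: others sum to 52; max(0, 42 - 52) = 0.
Total collected = 14 + 0 + 0 + 1 + 0 = 15.

15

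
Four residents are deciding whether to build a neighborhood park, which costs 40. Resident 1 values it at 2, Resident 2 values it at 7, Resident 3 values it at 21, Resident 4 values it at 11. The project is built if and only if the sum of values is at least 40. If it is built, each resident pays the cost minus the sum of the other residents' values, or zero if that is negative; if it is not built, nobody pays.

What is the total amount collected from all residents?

Total value 41 ≥ cost 40, so it is built.
Resident 1: others sum to 39; max(0, 40 - 39) = 1.
Resident 2: others sum to 34; max(0, 40 - 34) = 6.
Resident 3: others sum to 20; max(0, 40 - 20) = 20.
Resident 4: others sum to 30; max(0, 40 - 30) = 10.
Total collected = 1 + 6 + 20 + 10 = 37.

37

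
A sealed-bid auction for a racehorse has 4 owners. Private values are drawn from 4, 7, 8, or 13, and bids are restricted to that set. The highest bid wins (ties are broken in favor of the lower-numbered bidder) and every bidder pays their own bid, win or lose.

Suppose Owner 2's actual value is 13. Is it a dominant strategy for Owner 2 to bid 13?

Consider the case where Owner 1 bids 4, Owner 3 bids 4 and Owner 4 bids 4.
Truthful bid 13: wins, pays 13, utility 13 - 13 = 0.
Bid 7 instead: wins, pays 7, utility 13 - 7 = 6.
Since 6 > 0, bidding 7 is strictly better here, so truthful bidding is not dominant.

No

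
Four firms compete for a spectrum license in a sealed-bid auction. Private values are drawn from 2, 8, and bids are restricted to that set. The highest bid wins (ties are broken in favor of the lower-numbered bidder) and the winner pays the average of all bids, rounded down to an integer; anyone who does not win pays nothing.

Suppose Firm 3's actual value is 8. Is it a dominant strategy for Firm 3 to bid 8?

Yes

Check each profile of the others' bids and compare truth against every alternative bid.
Others bid (2, 2, 2): truth gives 5, best alternative gives 0.
Others bid (2, 2, 8): truth gives 3, best alternative gives 0.
Others bid (2, 8, 2): truth gives 0, best alternative gives 0.
Others bid (2, 8, 8): truth gives 0, best alternative gives 0.
Others bid (8, 2, 2): truth gives 0, best alternative gives 0.
Others bid (8, 2, 8): truth gives 0, best alternative gives 0.
(Remaining 2 profiles checked similarly; truth is weakly best in each.)
In every case the truthful bid is at least as good as any alternative, so it is a dominant strategy.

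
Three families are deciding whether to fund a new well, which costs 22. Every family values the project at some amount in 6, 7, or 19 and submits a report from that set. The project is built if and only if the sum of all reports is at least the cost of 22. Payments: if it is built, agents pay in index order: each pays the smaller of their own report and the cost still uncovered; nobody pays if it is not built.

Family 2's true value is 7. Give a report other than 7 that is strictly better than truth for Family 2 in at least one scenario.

6

Suppose Family 1 reports 6 and Family 3 reports 19.
Report 7: project built, pays 7, utility 7 - 7 = 0.
Report 6: project built, pays 6, utility 7 - 6 = 1.
So reporting 6 beats truth here (1 > 0).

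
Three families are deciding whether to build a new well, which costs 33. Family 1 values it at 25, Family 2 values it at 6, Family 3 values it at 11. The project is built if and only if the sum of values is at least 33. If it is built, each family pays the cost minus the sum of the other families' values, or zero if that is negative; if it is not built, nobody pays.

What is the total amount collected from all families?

Total value 42 ≥ cost 33, so it is built.
Family 1: others sum to 17; max(0, 33 - 17) = 16.
Family 2: others sum to 36; max(0, 33 - 36) = 0.
Family 3: others sum to 31; max(0, 33 - 31) = 2.
Total collected = 16 + 0 + 2 = 18.

18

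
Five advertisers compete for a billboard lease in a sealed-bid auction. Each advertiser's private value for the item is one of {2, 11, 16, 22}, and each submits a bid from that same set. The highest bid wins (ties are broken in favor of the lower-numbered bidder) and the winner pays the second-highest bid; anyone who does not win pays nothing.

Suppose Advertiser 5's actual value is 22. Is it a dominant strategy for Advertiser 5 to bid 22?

Yes

Check each profile of the others' bids and compare truth against every alternative bid.
Others bid (2, 2, 2, 16): truth gives 6, best alternative gives 0.
Others bid (2, 2, 11, 16): truth gives 6, best alternative gives 0.
Others bid (2, 2, 16, 2): truth gives 6, best alternative gives 0.
Others bid (2, 2, 16, 11): truth gives 6, best alternative gives 0.
Others bid (2, 2, 16, 16): truth gives 6, best alternative gives 0.
Others bid (2, 11, 2, 16): truth gives 6, best alternative gives 0.
(Remaining 250 profiles checked similarly; truth is weakly best in each.)
In every case the truthful bid is at least as good as any alternative, so it is a dominant strategy.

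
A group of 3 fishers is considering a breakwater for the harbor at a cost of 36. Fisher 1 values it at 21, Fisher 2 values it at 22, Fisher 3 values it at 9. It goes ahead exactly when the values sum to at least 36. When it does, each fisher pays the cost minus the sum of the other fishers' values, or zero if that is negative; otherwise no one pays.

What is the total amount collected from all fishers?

Total value 52 ≥ cost 36, so it is built.
Fisher 1: others sum to 31; max(0, 36 - 31) = 5.
Fisher 2: others sum to 30; max(0, 36 - 30) = 6.
Fisher 3: others sum to 43; max(0, 36 - 43) = 0.
Total collected = 5 + 6 + 0 = 11.

11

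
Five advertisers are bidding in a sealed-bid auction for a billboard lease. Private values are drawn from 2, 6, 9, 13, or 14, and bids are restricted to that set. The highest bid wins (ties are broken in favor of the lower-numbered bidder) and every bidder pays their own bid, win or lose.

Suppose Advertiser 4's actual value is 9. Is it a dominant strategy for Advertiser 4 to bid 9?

Consider the case where Advertiser 1 bids 2, Advertiser 2 bids 2, Advertiser 3 bids 2 and Advertiser 5 bids 2.
Truthful bid 9: wins, pays 9, utility 9 - 9 = 0.
Bid 6 instead: wins, pays 6, utility 9 - 6 = 3.
Since 3 > 0, bidding 6 is strictly better here, so truthful bidding is not dominant.

No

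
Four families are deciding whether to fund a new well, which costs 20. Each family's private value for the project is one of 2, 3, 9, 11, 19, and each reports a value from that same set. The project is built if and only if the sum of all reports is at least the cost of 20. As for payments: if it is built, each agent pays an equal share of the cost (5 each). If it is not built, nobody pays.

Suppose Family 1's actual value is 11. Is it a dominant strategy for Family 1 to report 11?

Consider the case where Family 2 reports 2, Family 3 reports 2 and Family 4 reports 2.
Truthful report 11: project not built, utility 0.
Report 19 instead: project built, pays 5, utility 11 - 5 = 6.
Since 6 > 0, reporting 19 is strictly better here, so truthful reporting is not dominant.

No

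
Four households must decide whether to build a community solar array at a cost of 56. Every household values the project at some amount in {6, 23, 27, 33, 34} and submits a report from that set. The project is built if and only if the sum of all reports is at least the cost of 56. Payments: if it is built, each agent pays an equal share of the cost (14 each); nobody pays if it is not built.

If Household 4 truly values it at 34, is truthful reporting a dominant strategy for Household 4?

Yes

Check each profile of the others' reports and compare truth against every alternative report.
Others report (6, 6, 23): truth gives 20, best alternative gives 20.
Others report (6, 6, 27): truth gives 20, best alternative gives 20.
Others report (6, 6, 33): truth gives 20, best alternative gives 20.
Others report (6, 6, 34): truth gives 20, best alternative gives 20.
Others report (6, 23, 6): truth gives 20, best alternative gives 20.
Others report (6, 23, 23): truth gives 20, best alternative gives 20.
(Remaining 119 profiles checked similarly; truth is weakly best in each.)
In every case the truthful report is at least as good as any alternative, so it is a dominant strategy.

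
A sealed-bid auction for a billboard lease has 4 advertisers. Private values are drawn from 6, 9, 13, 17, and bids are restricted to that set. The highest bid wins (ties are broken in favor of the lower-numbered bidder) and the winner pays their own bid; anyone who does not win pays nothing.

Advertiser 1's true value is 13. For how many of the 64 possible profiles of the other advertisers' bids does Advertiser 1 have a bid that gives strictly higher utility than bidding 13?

Others bid (6, 6, 6): truth gives 0; bid 6 gives 7 > 0. Violating.
Others bid (6, 6, 9): truth gives 0; bid 9 gives 4 > 0. Violating.
Others bid (6, 9, 6): truth gives 0; bid 9 gives 4 > 0. Violating.
Others bid (6, 9, 9): truth gives 0; bid 9 gives 4 > 0. Violating.
Others bid (6, 6, 13): truth gives 0; no alternative beats it.
Others bid (6, 6, 17): truth gives 0; no alternative beats it.
(Checking all 64 profiles: 8 have a profitable deviation, 56 do not.)

8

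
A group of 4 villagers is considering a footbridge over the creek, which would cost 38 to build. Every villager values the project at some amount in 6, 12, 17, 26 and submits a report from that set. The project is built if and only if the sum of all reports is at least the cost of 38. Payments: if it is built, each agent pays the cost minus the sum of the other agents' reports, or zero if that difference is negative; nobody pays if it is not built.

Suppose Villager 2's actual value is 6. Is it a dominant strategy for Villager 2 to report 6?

Check each profile of the others' reports and compare truth against every alternative report.
Others report (6, 6, 17): truth gives 0, best alternative gives -3.
Others report (6, 17, 6): truth gives 0, best alternative gives -3.
Others report (17, 6, 6): truth gives 0, best alternative gives -3.
Others report (6, 12, 12): truth gives 0, best alternative gives -2.
Others report (12, 6, 12): truth gives 0, best alternative gives -2.
Others report (12, 12, 6): truth gives 0, best alternative gives -2.
(Remaining 58 profiles checked similarly; truth is weakly best in each.)
In every case the truthful report is at least as good as any alternative, so it is a dominant strategy.

Yes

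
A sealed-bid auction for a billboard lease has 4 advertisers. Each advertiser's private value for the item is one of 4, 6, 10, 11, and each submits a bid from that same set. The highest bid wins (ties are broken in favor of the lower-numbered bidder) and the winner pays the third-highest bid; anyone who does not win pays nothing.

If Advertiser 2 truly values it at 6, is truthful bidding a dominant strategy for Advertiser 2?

No

Consider the case where Advertiser 1 bids 4, Advertiser 3 bids 4 and Advertiser 4 bids 10.
Truthful bid 6: loses, pays 0, utility 0.
Bid 10 instead: wins, pays 4, utility 6 - 4 = 2.
Since 2 > 0, bidding 10 is strictly better here, so truthful bidding is not dominant.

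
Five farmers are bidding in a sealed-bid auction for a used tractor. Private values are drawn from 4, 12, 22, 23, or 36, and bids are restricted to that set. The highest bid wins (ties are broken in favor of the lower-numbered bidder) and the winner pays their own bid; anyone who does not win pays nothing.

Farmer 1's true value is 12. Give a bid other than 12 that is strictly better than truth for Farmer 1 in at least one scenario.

Suppose Farmer 2 bids 4, Farmer 3 bids 4, Farmer 4 bids 4 and Farmer 5 bids 4.
Bid 12: wins, pays 12, utility 12 - 12 = 0.
Bid 4: wins, pays 4, utility 12 - 4 = 8.
So bidding 4 beats truth here (8 > 0).

4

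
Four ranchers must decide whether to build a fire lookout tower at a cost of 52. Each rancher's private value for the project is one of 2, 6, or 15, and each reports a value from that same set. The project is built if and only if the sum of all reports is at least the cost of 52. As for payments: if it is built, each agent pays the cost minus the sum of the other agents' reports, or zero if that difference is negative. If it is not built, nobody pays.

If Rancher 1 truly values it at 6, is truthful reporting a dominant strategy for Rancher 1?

Check each profile of the others' reports and compare truth against every alternative report.
Others report (2, 2, 2): truth gives 0, best alternative gives 0.
Others report (2, 2, 6): truth gives 0, best alternative gives 0.
Others report (2, 2, 15): truth gives 0, best alternative gives 0.
Others report (2, 6, 2): truth gives 0, best alternative gives 0.
Others report (2, 6, 6): truth gives 0, best alternative gives 0.
Others report (2, 6, 15): truth gives 0, best alternative gives 0.
(Remaining 21 profiles checked similarly; truth is weakly best in each.)
In every case the truthful report is at least as good as any alternative, so it is a dominant strategy.

Yes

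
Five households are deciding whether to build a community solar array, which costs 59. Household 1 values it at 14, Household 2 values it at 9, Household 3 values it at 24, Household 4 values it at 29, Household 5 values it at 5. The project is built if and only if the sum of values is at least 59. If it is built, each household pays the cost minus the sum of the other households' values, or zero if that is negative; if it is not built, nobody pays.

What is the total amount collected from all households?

9

Total value 81 ≥ cost 59, so it is built.
Household 1: others sum to 67; max(0, 59 - 67) = 0.
Household 2: others sum to 72; max(0, 59 - 72) = 0.
Household 3: others sum to 57; max(0, 59 - 57) = 2.
Household 4: others sum to 52; max(0, 59 - 52) = 7.
Household 5: others sum to 76; max(0, 59 - 76) = 0.
Total collected = 0 + 0 + 2 + 7 + 0 = 9.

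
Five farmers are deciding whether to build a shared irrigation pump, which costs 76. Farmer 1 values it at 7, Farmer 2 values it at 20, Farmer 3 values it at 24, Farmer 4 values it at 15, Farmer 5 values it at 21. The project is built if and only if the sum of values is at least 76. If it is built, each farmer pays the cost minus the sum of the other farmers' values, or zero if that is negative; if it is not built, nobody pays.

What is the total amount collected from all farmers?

Total value 87 ≥ cost 76, so it is built.
Farmer 1: others sum to 80; max(0, 76 - 80) = 0.
Farmer 2: others sum to 67; max(0, 76 - 67) = 9.
Farmer 3: others sum to 63; max(0, 76 - 63) = 13.
Farmer 4: others sum to 72; max(0, 76 - 72) = 4.
Farmer 5: others sum to 66; max(0, 76 - 66) = 10.
Total collected = 0 + 9 + 13 + 4 + 10 = 36.

36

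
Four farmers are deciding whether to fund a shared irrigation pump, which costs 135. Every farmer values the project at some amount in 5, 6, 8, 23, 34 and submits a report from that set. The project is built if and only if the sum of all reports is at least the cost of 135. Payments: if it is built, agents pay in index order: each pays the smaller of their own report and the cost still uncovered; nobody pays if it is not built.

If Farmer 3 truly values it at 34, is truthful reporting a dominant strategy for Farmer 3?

Check each profile of the others' reports and compare truth against every alternative report.
Others report (5, 5, 5): truth gives 0, best alternative gives 0.
Others report (5, 5, 6): truth gives 0, best alternative gives 0.
Others report (5, 5, 8): truth gives 0, best alternative gives 0.
Others report (5, 5, 23): truth gives 0, best alternative gives 0.
Others report (5, 5, 34): truth gives 0, best alternative gives 0.
Others report (5, 6, 5): truth gives 0, best alternative gives 0.
(Remaining 119 profiles checked similarly; truth is weakly best in each.)
In every case the truthful report is at least as good as any alternative, so it is a dominant strategy.

Yes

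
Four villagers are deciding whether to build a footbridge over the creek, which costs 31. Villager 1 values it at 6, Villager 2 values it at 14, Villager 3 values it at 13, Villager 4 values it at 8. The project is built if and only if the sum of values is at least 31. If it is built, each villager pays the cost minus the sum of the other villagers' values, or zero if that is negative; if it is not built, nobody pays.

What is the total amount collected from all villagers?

7

Total value 41 ≥ cost 31, so it is built.
Villager 1: others sum to 35; max(0, 31 - 35) = 0.
Villager 2: others sum to 27; max(0, 31 - 27) = 4.
Villager 3: others sum to 28; max(0, 31 - 28) = 3.
Villager 4: others sum to 33; max(0, 31 - 33) = 0.
Total collected = 0 + 4 + 3 + 0 = 7.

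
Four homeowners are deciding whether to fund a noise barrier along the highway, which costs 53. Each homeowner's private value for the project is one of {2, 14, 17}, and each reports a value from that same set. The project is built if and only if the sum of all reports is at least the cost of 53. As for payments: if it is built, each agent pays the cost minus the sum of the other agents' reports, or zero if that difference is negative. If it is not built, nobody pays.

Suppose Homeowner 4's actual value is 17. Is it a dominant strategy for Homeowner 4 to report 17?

Yes

Check each profile of the others' reports and compare truth against every alternative report.
Others report (17, 17, 17): truth gives 15, best alternative gives 15.
Others report (14, 17, 17): truth gives 12, best alternative gives 12.
Others report (17, 14, 17): truth gives 12, best alternative gives 12.
Others report (17, 17, 14): truth gives 12, best alternative gives 12.
Others report (14, 14, 17): truth gives 9, best alternative gives 9.
Others report (14, 17, 14): truth gives 9, best alternative gives 9.
(Remaining 21 profiles checked similarly; truth is weakly best in each.)
In every case the truthful report is at least as good as any alternative, so it is a dominant strategy.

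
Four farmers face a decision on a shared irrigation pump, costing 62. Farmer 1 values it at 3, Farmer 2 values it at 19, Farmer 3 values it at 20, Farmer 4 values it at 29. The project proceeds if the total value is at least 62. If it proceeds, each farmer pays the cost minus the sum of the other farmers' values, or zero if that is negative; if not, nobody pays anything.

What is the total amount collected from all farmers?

41

Total value 71 ≥ cost 62, so it is built.
Farmer 1: others sum to 68; max(0, 62 - 68) = 0.
Farmer 2: others sum to 52; max(0, 62 - 52) = 10.
Farmer 3: others sum to 51; max(0, 62 - 51) = 11.
Farmer 4: others sum to 42; max(0, 62 - 42) = 20.
Total collected = 0 + 10 + 11 + 20 = 41.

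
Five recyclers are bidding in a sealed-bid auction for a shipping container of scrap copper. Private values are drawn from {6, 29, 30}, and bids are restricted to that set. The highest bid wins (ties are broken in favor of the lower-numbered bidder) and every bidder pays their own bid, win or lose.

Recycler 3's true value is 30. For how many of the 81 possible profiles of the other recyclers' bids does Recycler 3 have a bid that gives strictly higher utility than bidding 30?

49

Others bid (6, 6, 6, 6): truth gives 0; bid 29 gives 1 > 0. Violating.
Others bid (6, 6, 6, 29): truth gives 0; bid 29 gives 1 > 0. Violating.
Others bid (6, 6, 29, 6): truth gives 0; bid 29 gives 1 > 0. Violating.
Others bid (6, 6, 29, 29): truth gives 0; bid 29 gives 1 > 0. Violating.
Others bid (6, 6, 6, 30): truth gives 0; no alternative beats it.
Others bid (6, 6, 29, 30): truth gives 0; no alternative beats it.
(Checking all 81 profiles: 49 have a profitable deviation, 32 do not.)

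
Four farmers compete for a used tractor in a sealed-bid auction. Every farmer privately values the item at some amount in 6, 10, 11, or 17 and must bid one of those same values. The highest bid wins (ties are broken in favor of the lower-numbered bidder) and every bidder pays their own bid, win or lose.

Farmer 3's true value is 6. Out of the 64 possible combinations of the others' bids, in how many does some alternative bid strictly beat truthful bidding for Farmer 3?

Others bid (6, 6, 6): truth gives -6; bid 10 gives -4 > -6. Violating.
Others bid (6, 6, 10): truth gives -6; bid 10 gives -4 > -6. Violating.
Others bid (6, 6, 11): truth gives -6; bid 11 gives -5 > -6. Violating.
Others bid (6, 10, 6): truth gives -6; bid 11 gives -5 > -6. Violating.
Others bid (6, 6, 17): truth gives -6; no alternative beats it.
Others bid (6, 10, 17): truth gives -6; no alternative beats it.
(Checking all 64 profiles: 12 have a profitable deviation, 52 do not.)

12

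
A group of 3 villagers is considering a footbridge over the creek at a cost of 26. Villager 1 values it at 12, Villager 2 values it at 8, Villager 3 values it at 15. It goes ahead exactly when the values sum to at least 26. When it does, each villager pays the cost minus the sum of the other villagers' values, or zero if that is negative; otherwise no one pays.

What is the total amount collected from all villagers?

Total value 35 ≥ cost 26, so it is built.
Villager 1: others sum to 23; max(0, 26 - 23) = 3.
Villager 2: others sum to 27; max(0, 26 - 27) = 0.
Villager 3: others sum to 20; max(0, 26 - 20) = 6.
Total collected = 3 + 0 + 6 = 9.

9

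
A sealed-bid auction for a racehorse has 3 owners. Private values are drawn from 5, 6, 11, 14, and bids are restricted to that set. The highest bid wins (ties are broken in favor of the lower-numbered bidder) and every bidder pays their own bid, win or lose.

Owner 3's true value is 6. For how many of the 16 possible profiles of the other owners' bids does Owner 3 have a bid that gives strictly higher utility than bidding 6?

15

Others bid (5, 6): truth gives -6; bid 5 gives -5 > -6. Violating.
Others bid (5, 11): truth gives -6; bid 5 gives -5 > -6. Violating.
Others bid (5, 14): truth gives -6; bid 5 gives -5 > -6. Violating.
Others bid (6, 5): truth gives -6; bid 5 gives -5 > -6. Violating.
Others bid (5, 5): truth gives 0; no alternative beats it.
(Checking all 16 profiles: 15 have a profitable deviation, 1 does not.)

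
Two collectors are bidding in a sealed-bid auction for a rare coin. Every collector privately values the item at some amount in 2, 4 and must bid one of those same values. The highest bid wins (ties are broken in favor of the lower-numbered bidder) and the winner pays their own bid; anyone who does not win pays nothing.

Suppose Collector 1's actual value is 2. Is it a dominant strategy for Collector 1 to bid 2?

Check each profile of the others' bids and compare truth against every alternative bid.
Others bid (2): truth gives 0, best alternative gives -2.
Others bid (4): truth gives 0, best alternative gives -2.
In every case the truthful bid is at least as good as any alternative, so it is a dominant strategy.

Yes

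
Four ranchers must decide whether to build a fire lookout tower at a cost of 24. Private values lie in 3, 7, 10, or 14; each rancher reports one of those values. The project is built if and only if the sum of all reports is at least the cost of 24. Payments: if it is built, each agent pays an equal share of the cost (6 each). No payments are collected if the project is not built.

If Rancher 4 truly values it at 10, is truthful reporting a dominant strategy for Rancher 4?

Consider the case where Rancher 1 reports 3, Rancher 2 reports 3 and Rancher 3 reports 7.
Truthful report 10: project not built, utility 0.
Report 14 instead: project built, pays 6, utility 10 - 6 = 4.
Since 4 > 0, reporting 14 is strictly better here, so truthful reporting is not dominant.

No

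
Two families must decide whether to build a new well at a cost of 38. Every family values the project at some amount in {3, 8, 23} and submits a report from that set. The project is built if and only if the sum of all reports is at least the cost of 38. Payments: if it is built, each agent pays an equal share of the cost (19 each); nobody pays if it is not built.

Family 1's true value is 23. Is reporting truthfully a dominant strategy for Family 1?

Check each profile of the others' reports and compare truth against every alternative report.
Others report (23): truth gives 4, best alternative gives 0.
Others report (3): truth gives 0, best alternative gives 0.
Others report (8): truth gives 0, best alternative gives 0.
In every case the truthful report is at least as good as any alternative, so it is a dominant strategy.

Yes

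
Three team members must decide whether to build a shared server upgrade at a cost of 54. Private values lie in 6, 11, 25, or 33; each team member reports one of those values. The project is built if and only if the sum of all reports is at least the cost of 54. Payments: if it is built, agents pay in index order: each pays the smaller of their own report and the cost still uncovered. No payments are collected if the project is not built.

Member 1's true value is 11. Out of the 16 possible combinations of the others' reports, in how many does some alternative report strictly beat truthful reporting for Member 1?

Others report (25, 25): truth gives 0; report 6 gives 5 > 0. Violating.
Others report (25, 33): truth gives 0; report 6 gives 5 > 0. Violating.
Others report (33, 25): truth gives 0; report 6 gives 5 > 0. Violating.
Others report (33, 33): truth gives 0; report 6 gives 5 > 0. Violating.
Others report (6, 6): truth gives 0; no alternative beats it.
Others report (6, 11): truth gives 0; no alternative beats it.
(Checking all 16 profiles: 4 have a profitable deviation, 12 do not.)

4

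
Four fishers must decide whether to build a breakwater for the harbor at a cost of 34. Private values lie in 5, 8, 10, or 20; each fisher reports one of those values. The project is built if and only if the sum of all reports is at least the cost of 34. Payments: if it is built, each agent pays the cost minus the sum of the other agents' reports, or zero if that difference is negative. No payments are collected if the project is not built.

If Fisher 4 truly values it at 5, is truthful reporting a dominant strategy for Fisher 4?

Check each profile of the others' reports and compare truth against every alternative report.
Others report (8, 8, 10): truth gives 0, best alternative gives -3.
Others report (8, 10, 8): truth gives 0, best alternative gives -3.
Others report (10, 8, 8): truth gives 0, best alternative gives -3.
Others report (8, 10, 10): truth gives 0, best alternative gives -1.
Others report (10, 8, 10): truth gives 0, best alternative gives -1.
Others report (10, 10, 8): truth gives 0, best alternative gives -1.
(Remaining 58 profiles checked similarly; truth is weakly best in each.)
In every case the truthful report is at least as good as any alternative, so it is a dominant strategy.

Yes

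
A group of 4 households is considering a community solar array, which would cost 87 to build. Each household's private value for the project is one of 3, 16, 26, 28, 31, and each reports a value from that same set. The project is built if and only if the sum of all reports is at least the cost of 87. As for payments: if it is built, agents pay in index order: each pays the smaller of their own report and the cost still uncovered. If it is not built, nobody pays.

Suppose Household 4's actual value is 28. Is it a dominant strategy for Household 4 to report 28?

Yes

Check each profile of the others' reports and compare truth against every alternative report.
Others report (26, 31, 31): truth gives 28, best alternative gives 28.
Others report (28, 28, 31): truth gives 28, best alternative gives 28.
Others report (28, 31, 28): truth gives 28, best alternative gives 28.
Others report (28, 31, 31): truth gives 28, best alternative gives 28.
Others report (31, 26, 31): truth gives 28, best alternative gives 28.
Others report (31, 28, 28): truth gives 28, best alternative gives 28.
(Remaining 119 profiles checked similarly; truth is weakly best in each.)
In every case the truthful report is at least as good as any alternative, so it is a dominant strategy.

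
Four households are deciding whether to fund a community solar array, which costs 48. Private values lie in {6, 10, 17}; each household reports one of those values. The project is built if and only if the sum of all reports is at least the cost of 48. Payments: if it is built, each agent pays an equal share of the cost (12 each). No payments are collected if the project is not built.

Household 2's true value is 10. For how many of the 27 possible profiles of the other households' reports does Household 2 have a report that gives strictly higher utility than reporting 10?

3

Others report (6, 17, 17): truth gives -2; report 6 gives 0 > -2. Violating.
Others report (17, 6, 17): truth gives -2; report 6 gives 0 > -2. Violating.
Others report (17, 17, 6): truth gives -2; report 6 gives 0 > -2. Violating.
Others report (6, 6, 6): truth gives 0; no alternative beats it.
Others report (6, 6, 10): truth gives 0; no alternative beats it.
(Checking all 27 profiles: 3 have a profitable deviation, 24 do not.)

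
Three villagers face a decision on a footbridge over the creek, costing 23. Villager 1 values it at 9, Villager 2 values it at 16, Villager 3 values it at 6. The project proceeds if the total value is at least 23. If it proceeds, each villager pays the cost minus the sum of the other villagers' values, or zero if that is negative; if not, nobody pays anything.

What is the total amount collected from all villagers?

Total value 31 ≥ cost 23, so it is built.
Villager 1: others sum to 22; max(0, 23 - 22) = 1.
Villager 2: others sum to 15; max(0, 23 - 15) = 8.
Villager 3: others sum to 25; max(0, 23 - 25) = 0.
Total collected = 1 + 8 + 0 = 9.

9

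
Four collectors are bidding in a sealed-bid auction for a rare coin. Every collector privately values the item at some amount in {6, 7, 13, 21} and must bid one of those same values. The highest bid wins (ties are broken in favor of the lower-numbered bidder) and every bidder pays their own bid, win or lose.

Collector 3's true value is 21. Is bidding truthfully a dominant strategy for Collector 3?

No

Consider the case where Collector 1 bids 6, Collector 2 bids 6 and Collector 4 bids 6.
Truthful bid 21: wins, pays 21, utility 21 - 21 = 0.
Bid 7 instead: wins, pays 7, utility 21 - 7 = 14.
Since 14 > 0, bidding 7 is strictly better here, so truthful bidding is not dominant.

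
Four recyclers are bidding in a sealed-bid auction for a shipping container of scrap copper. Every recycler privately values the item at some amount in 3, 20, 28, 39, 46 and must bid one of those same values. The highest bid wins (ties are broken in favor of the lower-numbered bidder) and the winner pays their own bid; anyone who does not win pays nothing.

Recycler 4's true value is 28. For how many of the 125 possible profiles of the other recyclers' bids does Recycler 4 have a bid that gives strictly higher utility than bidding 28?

Others bid (3, 3, 3): truth gives 0; bid 20 gives 8 > 0. Violating.
Others bid (3, 3, 20): truth gives 0; no alternative beats it.
Others bid (3, 3, 28): truth gives 0; no alternative beats it.
(Checking all 125 profiles: 1 has a profitable deviation, 124 do not.)

1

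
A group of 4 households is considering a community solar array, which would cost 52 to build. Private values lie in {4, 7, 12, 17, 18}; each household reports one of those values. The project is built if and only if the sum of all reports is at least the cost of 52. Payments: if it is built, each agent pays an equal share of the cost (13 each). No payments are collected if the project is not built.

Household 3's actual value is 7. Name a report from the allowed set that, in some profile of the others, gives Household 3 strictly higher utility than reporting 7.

Suppose Household 1 reports 12, Household 2 reports 17 and Household 4 reports 17.
Report 7: project built, pays 13, utility 7 - 13 = -6.
Report 4: project not built, utility 0.
So reporting 4 beats truth here (0 > -6).

4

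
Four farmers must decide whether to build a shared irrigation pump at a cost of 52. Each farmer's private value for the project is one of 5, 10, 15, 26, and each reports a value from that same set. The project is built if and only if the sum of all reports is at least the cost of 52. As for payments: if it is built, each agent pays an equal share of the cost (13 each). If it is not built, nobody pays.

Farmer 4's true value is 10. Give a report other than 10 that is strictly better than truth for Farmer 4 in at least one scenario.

Suppose Farmer 1 reports 5, Farmer 2 reports 15 and Farmer 3 reports 26.
Report 10: project built, pays 13, utility 10 - 13 = -3.
Report 5: project not built, utility 0.
So reporting 5 beats truth here (0 > -3).

5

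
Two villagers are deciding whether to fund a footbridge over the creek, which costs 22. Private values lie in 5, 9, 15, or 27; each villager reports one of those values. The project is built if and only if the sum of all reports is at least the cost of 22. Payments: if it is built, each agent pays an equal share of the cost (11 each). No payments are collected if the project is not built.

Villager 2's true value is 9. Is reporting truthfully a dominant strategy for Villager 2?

Consider the case where Villager 1 reports 15.
Truthful report 9: project built, pays 11, utility 9 - 11 = -2.
Report 5 instead: project not built, utility 0.
Since 0 > -2, reporting 5 is strictly better here, so truthful reporting is not dominant.

No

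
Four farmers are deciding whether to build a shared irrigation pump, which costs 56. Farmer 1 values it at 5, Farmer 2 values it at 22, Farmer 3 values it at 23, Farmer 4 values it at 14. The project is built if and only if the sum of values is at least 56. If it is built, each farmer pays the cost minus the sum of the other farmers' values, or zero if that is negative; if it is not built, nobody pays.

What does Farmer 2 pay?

14

Total value 64 ≥ cost 56, so the project is built.
The other farmers' values sum to 42.
Cost minus that sum is 56 - 42 = 14.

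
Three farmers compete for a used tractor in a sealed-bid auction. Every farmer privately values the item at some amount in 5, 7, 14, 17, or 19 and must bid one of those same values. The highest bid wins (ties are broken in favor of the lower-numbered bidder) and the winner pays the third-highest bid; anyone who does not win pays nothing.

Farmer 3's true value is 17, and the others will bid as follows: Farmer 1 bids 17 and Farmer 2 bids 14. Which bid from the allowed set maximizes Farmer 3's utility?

Bid 5: loses, pays 0, utility 0.
Bid 7: loses, pays 0, utility 0.
Bid 14: loses, pays 0, utility 0.
Bid 17: loses, pays 0, utility 0.
Bid 19: wins, pays 14, utility 17 - 14 = 3.
The best choice is 19 with utility 3.

19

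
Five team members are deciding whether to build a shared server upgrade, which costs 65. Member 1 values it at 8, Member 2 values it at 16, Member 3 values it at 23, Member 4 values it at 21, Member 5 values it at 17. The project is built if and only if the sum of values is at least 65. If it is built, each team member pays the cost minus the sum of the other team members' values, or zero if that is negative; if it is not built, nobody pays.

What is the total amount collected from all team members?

4

Total value 85 ≥ cost 65, so it is built.
Member 1: others sum to 77; max(0, 65 - 77) = 0.
Member 2: others sum to 69; max(0, 65 - 69) = 0.
Member 3: others sum to 62; max(0, 65 - 62) = 3.
Member 4: others sum to 64; max(0, 65 - 64) = 1.
Member 5: others sum to 68; max(0, 65 - 68) = 0.
Total collected = 0 + 0 + 3 + 1 + 0 = 4.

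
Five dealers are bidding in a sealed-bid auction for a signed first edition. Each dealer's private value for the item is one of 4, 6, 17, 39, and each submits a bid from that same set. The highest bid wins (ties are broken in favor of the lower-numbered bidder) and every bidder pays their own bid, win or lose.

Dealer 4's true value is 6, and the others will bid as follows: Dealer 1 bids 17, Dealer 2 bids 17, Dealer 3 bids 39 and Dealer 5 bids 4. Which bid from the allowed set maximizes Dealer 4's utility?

4

Bid 4: loses but pays 4, utility -4.
Bid 6: loses but pays 6, utility -6.
Bid 17: loses but pays 17, utility -17.
Bid 39: loses but pays 39, utility -39.
The best choice is 4 with utility -4.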